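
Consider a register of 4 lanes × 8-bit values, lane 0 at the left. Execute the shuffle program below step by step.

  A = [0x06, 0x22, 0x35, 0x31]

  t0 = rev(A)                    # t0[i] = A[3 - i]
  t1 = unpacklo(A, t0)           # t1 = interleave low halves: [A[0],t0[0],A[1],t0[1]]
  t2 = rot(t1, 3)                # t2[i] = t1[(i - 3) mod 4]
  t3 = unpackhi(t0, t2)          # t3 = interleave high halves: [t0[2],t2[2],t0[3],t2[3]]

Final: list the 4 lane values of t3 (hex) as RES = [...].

RES = [ 0x22  0x35  0x06  0x06 ]

  t0: 31 35 22 06
  t1: 06 31 22 35
  t2: 31 22 35 06
  t3: 22 35 06 06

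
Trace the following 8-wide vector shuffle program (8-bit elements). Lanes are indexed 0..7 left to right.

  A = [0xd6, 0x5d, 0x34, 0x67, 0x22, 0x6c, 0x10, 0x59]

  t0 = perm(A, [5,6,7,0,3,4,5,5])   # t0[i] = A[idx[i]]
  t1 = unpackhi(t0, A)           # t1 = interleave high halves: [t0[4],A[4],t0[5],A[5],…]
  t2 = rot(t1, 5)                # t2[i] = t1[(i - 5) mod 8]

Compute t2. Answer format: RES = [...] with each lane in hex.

  t0: 6c 10 59 d6 67 22 6c 6c
  t1: 67 22 22 6c 6c 10 6c 59
  t2: 6c 6c 10 6c 59 67 22 22

RES = [0x6c, 0x6c, 0x10, 0x6c, 0x59, 0x67, 0x22, 0x22]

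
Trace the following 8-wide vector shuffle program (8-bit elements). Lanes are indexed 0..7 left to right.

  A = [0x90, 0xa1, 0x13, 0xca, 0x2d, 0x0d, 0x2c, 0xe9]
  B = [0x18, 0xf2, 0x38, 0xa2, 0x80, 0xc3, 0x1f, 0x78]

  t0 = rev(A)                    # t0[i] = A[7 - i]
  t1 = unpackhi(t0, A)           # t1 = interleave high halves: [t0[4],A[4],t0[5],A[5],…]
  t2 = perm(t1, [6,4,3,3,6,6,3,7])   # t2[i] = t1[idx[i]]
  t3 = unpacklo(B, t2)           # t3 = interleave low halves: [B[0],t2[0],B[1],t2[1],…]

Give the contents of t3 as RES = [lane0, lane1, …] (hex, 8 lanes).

  t0: e9 2c 0d 2d ca 13 a1 90
  t1: ca 2d 13 0d a1 2c 90 e9
  t2: 90 a1 0d 0d 90 90 0d e9
  t3: 18 90 f2 a1 38 0d a2 0d

RES = [0x18, 0x90, 0xf2, 0xa1, 0x38, 0x0d, 0xa2, 0x0d]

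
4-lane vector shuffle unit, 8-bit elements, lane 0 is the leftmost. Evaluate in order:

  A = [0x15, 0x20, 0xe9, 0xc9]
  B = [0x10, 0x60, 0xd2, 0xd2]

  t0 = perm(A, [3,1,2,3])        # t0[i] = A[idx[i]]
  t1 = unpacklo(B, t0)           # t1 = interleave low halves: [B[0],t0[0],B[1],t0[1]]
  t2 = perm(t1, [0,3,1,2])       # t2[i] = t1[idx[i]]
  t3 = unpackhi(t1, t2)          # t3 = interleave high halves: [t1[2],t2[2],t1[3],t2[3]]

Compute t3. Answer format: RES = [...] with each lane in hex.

t0 = [0xc9, 0x20, 0xe9, 0xc9]
t1 = [0x10, 0xc9, 0x60, 0x20]
t2 = [0x10, 0x20, 0xc9, 0x60]
t3 = [0x60, 0xc9, 0x20, 0x60]

RES = [0x60, 0xc9, 0x20, 0x60]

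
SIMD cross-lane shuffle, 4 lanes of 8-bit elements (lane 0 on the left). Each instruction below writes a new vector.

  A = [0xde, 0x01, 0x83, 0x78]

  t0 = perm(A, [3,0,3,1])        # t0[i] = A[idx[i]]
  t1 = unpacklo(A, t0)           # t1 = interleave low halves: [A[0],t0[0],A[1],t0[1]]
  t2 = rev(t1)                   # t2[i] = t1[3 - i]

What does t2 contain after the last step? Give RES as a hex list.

→ t0 |78|de|78|01|
→ t1 |de|78|01|de|
→ t2 |de|01|78|de|

RES = [0xde, 0x01, 0x78, 0xde]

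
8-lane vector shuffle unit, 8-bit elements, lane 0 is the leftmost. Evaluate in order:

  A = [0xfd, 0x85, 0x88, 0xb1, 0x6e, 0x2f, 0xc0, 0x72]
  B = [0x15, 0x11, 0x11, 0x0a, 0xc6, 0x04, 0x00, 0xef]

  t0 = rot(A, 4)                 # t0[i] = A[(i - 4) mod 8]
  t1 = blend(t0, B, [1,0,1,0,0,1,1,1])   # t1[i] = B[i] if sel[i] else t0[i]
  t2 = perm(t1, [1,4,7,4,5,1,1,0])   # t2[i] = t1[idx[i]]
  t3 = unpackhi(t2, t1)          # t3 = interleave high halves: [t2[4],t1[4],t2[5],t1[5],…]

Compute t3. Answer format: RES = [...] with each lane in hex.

t0 = [0x6e, 0x2f, 0xc0, 0x72, 0xfd, 0x85, 0x88, 0xb1]
t1 = [0x15, 0x2f, 0x11, 0x72, 0xfd, 0x04, 0x00, 0xef]
t2 = [0x2f, 0xfd, 0xef, 0xfd, 0x04, 0x2f, 0x2f, 0x15]
t3 = [0x04, 0xfd, 0x2f, 0x04, 0x2f, 0x00, 0x15, 0xef]

RES = [0x04, 0xfd, 0x2f, 0x04, 0x2f, 0x00, 0x15, 0xef]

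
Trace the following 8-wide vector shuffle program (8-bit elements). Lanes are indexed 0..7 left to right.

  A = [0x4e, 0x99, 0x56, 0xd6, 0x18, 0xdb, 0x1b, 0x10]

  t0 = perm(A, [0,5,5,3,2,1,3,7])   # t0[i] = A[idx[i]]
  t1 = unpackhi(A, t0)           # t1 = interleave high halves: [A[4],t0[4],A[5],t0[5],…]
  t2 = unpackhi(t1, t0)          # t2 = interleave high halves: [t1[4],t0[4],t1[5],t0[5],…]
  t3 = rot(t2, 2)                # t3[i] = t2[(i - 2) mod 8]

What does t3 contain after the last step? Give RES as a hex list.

→ t0 |4e|db|db|d6|56|99|d6|10|
→ t1 |18|56|db|99|1b|d6|10|10|
→ t2 |1b|56|d6|99|10|d6|10|10|
→ t3 |10|10|1b|56|d6|99|10|d6|

RES = [0x10, 0x10, 0x1b, 0x56, 0xd6, 0x99, 0x10, 0xd6]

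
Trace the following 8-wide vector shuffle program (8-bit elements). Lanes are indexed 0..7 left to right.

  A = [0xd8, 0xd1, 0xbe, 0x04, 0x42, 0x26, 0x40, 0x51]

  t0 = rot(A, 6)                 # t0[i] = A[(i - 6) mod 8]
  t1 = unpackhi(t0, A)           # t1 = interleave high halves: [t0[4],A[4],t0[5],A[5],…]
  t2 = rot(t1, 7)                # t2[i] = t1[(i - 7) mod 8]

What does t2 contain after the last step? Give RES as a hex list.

RES = [ 0x42  0x51  0x26  0xd8  0x40  0xd1  0x51  0x40 ]

t0 = [0xbe, 0x04, 0x42, 0x26, 0x40, 0x51, 0xd8, 0xd1]
t1 = [0x40, 0x42, 0x51, 0x26, 0xd8, 0x40, 0xd1, 0x51]
t2 = [0x42, 0x51, 0x26, 0xd8, 0x40, 0xd1, 0x51, 0x40]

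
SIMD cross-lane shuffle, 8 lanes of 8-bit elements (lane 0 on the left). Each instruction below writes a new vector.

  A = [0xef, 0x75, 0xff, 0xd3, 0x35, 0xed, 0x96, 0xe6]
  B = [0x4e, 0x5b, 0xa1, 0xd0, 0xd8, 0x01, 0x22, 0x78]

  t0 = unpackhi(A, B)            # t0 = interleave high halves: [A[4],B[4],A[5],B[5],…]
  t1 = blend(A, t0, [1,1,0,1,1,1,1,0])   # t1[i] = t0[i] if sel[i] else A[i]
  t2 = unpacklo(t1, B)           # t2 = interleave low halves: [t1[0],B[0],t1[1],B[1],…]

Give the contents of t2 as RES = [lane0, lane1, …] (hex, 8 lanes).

RES = [ 0x35  0x4e  0xd8  0x5b  0xff  0xa1  0x01  0xd0 ]

→ t0 |35|d8|ed|01|96|22|e6|78|
→ t1 |35|d8|ff|01|96|22|e6|e6|
→ t2 |35|4e|d8|5b|ff|a1|01|d0|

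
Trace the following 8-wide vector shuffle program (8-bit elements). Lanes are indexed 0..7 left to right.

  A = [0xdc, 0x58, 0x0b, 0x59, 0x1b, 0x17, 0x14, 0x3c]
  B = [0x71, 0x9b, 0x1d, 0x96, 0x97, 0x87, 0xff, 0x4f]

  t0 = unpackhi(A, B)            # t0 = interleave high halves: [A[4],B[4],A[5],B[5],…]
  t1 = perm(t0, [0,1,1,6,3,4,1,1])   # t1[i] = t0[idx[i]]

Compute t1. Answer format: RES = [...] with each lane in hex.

→ t0 |1b|97|17|87|14|ff|3c|4f|
→ t1 |1b|97|97|3c|87|14|97|97|

RES = [0x1b, 0x97, 0x97, 0x3c, 0x87, 0x14, 0x97, 0x97]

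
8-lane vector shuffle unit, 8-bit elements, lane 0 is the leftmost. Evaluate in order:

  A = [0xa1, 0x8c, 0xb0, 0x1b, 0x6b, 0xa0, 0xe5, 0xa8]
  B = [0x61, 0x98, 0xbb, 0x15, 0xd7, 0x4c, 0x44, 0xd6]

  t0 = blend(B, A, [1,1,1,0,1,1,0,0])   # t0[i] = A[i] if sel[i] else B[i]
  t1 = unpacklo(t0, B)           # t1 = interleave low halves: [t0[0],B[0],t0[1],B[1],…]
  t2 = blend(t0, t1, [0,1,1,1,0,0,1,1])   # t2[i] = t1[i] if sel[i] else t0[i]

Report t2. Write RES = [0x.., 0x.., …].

RES = [0xa1, 0x61, 0x8c, 0x98, 0x6b, 0xa0, 0x15, 0x15]

  t0: a1 8c b0 15 6b a0 44 d6
  t1: a1 61 8c 98 b0 bb 15 15
  t2: a1 61 8c 98 6b a0 15 15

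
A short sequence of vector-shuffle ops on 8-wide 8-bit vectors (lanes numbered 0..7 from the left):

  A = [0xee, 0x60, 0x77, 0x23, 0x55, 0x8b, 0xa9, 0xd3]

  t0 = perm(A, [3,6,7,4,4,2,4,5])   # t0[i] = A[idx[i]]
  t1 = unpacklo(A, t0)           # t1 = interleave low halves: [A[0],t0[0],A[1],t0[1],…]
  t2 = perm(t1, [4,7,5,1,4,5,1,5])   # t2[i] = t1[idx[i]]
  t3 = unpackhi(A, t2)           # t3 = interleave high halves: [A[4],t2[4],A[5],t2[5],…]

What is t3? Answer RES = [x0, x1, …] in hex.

RES = [0x55, 0x77, 0x8b, 0xd3, 0xa9, 0x23, 0xd3, 0xd3]

t0 = [0x23, 0xa9, 0xd3, 0x55, 0x55, 0x77, 0x55, 0x8b]
t1 = [0xee, 0x23, 0x60, 0xa9, 0x77, 0xd3, 0x23, 0x55]
t2 = [0x77, 0x55, 0xd3, 0x23, 0x77, 0xd3, 0x23, 0xd3]
t3 = [0x55, 0x77, 0x8b, 0xd3, 0xa9, 0x23, 0xd3, 0xd3]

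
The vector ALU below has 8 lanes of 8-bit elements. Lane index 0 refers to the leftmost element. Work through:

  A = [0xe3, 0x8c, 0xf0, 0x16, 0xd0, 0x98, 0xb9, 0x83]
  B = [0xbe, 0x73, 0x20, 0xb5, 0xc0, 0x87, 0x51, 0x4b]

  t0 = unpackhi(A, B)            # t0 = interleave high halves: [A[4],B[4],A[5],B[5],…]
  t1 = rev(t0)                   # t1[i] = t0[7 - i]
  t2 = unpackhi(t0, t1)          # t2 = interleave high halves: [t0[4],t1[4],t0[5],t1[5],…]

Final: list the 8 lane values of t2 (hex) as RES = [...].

RES = [0xb9, 0x87, 0x51, 0x98, 0x83, 0xc0, 0x4b, 0xd0]

  t0: d0 c0 98 87 b9 51 83 4b
  t1: 4b 83 51 b9 87 98 c0 d0
  t2: b9 87 51 98 83 c0 4b d0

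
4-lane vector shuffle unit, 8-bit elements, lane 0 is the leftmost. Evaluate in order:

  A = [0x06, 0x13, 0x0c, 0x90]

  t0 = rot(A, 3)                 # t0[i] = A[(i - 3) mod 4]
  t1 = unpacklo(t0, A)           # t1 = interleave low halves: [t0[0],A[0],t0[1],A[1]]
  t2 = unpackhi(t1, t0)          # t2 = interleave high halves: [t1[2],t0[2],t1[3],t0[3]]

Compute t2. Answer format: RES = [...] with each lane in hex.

  t0: 13 0c 90 06
  t1: 13 06 0c 13
  t2: 0c 90 13 06

RES = [0x0c, 0x90, 0x13, 0x06]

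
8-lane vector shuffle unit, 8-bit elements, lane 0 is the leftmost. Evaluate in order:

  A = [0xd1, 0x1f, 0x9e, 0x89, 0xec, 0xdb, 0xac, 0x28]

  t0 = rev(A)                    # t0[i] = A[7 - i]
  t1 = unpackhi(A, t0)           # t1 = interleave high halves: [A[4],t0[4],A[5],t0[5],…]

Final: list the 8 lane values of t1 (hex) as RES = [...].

RES = [0xec, 0x89, 0xdb, 0x9e, 0xac, 0x1f, 0x28, 0xd1]

  t0: 28 ac db ec 89 9e 1f d1
  t1: ec 89 db 9e ac 1f 28 d1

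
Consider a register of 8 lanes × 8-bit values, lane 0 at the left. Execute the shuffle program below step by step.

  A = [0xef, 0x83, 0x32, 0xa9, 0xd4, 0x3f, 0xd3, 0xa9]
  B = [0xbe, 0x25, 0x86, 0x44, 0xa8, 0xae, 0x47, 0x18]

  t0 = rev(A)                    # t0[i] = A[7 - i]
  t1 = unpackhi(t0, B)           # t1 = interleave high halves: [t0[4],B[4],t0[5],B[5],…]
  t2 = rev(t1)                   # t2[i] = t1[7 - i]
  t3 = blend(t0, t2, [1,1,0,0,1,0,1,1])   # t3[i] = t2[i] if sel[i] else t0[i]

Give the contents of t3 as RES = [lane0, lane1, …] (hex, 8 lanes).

RES = [0x18, 0xef, 0x3f, 0xd4, 0xae, 0x32, 0xa8, 0xa9]

→ t0 |a9|d3|3f|d4|a9|32|83|ef|
→ t1 |a9|a8|32|ae|83|47|ef|18|
→ t2 |18|ef|47|83|ae|32|a8|a9|
→ t3 |18|ef|3f|d4|ae|32|a8|a9|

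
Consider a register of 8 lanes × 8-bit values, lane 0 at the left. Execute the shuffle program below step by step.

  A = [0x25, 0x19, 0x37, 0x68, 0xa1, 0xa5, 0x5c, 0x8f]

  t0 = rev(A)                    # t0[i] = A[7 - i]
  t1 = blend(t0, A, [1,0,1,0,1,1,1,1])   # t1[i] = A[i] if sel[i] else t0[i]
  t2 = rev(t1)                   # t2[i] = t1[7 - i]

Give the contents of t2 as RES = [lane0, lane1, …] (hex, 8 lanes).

t0 = [0x8f, 0x5c, 0xa5, 0xa1, 0x68, 0x37, 0x19, 0x25]
t1 = [0x25, 0x5c, 0x37, 0xa1, 0xa1, 0xa5, 0x5c, 0x8f]
t2 = [0x8f, 0x5c, 0xa5, 0xa1, 0xa1, 0x37, 0x5c, 0x25]

RES = [ 0x8f  0x5c  0xa5  0xa1  0xa1  0x37  0x5c  0x25 ]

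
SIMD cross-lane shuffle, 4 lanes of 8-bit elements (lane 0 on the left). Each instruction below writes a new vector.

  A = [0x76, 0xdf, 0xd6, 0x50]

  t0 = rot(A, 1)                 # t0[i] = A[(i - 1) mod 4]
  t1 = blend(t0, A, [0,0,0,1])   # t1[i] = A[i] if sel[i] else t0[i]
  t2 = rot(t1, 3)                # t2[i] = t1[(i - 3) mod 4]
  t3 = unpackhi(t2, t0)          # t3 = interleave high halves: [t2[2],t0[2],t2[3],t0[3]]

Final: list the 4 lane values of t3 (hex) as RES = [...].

  t0: 50 76 df d6
  t1: 50 76 df 50
  t2: 76 df 50 50
  t3: 50 df 50 d6

RES = [ 0x50  0xdf  0x50  0xd6 ]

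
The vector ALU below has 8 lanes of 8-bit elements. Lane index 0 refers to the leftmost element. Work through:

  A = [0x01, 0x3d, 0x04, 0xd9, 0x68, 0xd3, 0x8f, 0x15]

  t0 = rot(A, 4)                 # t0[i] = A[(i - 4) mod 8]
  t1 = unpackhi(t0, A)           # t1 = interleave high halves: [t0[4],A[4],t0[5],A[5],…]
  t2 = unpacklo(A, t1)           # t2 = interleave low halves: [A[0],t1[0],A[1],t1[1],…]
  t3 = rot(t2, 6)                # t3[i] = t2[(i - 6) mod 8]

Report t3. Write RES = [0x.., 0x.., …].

RES = [0x3d, 0x68, 0x04, 0x3d, 0xd9, 0xd3, 0x01, 0x01]

t0 = [0x68, 0xd3, 0x8f, 0x15, 0x01, 0x3d, 0x04, 0xd9]
t1 = [0x01, 0x68, 0x3d, 0xd3, 0x04, 0x8f, 0xd9, 0x15]
t2 = [0x01, 0x01, 0x3d, 0x68, 0x04, 0x3d, 0xd9, 0xd3]
t3 = [0x3d, 0x68, 0x04, 0x3d, 0xd9, 0xd3, 0x01, 0x01]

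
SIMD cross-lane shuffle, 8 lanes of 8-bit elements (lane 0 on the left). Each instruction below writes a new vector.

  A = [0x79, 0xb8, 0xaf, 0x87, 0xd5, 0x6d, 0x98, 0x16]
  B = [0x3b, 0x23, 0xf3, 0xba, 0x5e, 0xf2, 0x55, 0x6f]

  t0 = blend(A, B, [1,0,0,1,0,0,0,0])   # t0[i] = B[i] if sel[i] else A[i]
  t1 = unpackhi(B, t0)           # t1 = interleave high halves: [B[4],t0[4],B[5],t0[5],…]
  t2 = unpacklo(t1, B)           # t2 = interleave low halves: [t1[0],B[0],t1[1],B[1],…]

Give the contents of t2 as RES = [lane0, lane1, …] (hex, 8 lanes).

t0 = [0x3b, 0xb8, 0xaf, 0xba, 0xd5, 0x6d, 0x98, 0x16]
t1 = [0x5e, 0xd5, 0xf2, 0x6d, 0x55, 0x98, 0x6f, 0x16]
t2 = [0x5e, 0x3b, 0xd5, 0x23, 0xf2, 0xf3, 0x6d, 0xba]

RES = [ 0x5e  0x3b  0xd5  0x23  0xf2  0xf3  0x6d  0xba ]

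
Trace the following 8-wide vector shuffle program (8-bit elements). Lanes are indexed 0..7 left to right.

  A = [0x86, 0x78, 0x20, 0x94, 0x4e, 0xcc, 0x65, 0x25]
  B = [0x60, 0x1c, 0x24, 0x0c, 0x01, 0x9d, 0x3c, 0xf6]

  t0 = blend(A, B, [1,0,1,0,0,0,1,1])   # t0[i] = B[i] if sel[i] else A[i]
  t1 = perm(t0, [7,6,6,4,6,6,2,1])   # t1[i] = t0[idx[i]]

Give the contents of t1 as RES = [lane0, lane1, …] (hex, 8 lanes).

  t0: 60 78 24 94 4e cc 3c f6
  t1: f6 3c 3c 4e 3c 3c 24 78

RES = [ 0xf6  0x3c  0x3c  0x4e  0x3c  0x3c  0x24  0x78 ]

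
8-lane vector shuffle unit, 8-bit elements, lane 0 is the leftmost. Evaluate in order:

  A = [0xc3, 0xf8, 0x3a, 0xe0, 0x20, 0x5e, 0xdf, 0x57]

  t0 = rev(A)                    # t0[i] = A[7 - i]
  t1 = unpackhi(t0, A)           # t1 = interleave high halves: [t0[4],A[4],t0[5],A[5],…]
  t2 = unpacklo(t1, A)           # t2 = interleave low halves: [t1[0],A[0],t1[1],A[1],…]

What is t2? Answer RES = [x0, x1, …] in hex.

RES = [ 0xe0  0xc3  0x20  0xf8  0x3a  0x3a  0x5e  0xe0 ]

t0 = [0x57, 0xdf, 0x5e, 0x20, 0xe0, 0x3a, 0xf8, 0xc3]
t1 = [0xe0, 0x20, 0x3a, 0x5e, 0xf8, 0xdf, 0xc3, 0x57]
t2 = [0xe0, 0xc3, 0x20, 0xf8, 0x3a, 0x3a, 0x5e, 0xe0]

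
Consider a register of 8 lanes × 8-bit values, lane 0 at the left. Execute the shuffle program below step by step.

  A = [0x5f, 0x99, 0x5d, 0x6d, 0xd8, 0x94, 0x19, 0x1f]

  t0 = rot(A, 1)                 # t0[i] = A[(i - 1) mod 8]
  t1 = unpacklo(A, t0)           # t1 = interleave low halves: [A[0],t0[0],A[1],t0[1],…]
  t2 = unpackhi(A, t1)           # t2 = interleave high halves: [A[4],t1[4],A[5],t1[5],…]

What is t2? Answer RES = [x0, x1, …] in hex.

RES = [0xd8, 0x5d, 0x94, 0x99, 0x19, 0x6d, 0x1f, 0x5d]

→ t0 |1f|5f|99|5d|6d|d8|94|19|
→ t1 |5f|1f|99|5f|5d|99|6d|5d|
→ t2 |d8|5d|94|99|19|6d|1f|5d|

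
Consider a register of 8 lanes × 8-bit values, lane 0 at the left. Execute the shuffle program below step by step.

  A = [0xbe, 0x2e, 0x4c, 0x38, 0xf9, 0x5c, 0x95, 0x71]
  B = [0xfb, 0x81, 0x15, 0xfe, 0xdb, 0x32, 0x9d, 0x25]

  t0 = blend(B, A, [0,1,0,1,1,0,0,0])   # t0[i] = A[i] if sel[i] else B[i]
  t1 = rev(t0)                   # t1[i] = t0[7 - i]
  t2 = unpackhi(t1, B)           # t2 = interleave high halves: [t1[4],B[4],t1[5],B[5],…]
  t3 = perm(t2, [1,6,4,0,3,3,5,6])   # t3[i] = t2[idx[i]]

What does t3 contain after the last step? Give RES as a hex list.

RES = [ 0xdb  0xfb  0x2e  0x38  0x32  0x32  0x9d  0xfb ]

t0 = [0xfb, 0x2e, 0x15, 0x38, 0xf9, 0x32, 0x9d, 0x25]
t1 = [0x25, 0x9d, 0x32, 0xf9, 0x38, 0x15, 0x2e, 0xfb]
t2 = [0x38, 0xdb, 0x15, 0x32, 0x2e, 0x9d, 0xfb, 0x25]
t3 = [0xdb, 0xfb, 0x2e, 0x38, 0x32, 0x32, 0x9d, 0xfb]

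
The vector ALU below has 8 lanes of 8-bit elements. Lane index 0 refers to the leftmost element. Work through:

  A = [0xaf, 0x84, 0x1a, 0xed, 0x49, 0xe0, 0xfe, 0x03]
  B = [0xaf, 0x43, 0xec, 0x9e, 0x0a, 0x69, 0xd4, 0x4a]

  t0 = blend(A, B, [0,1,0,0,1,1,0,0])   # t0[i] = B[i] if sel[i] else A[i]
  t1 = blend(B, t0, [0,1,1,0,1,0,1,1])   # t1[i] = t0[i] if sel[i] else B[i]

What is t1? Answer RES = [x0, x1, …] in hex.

RES = [ 0xaf  0x43  0x1a  0x9e  0x0a  0x69  0xfe  0x03 ]

t0 = [0xaf, 0x43, 0x1a, 0xed, 0x0a, 0x69, 0xfe, 0x03]
t1 = [0xaf, 0x43, 0x1a, 0x9e, 0x0a, 0x69, 0xfe, 0x03]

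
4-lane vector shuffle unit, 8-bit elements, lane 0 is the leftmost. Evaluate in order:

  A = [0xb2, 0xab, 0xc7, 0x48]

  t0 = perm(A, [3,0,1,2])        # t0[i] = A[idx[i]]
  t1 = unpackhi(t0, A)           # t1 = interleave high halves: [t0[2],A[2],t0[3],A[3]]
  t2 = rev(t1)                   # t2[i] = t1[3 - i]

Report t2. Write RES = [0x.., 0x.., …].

  t0: 48 b2 ab c7
  t1: ab c7 c7 48
  t2: 48 c7 c7 ab

RES = [ 0x48  0xc7  0xc7  0xab ]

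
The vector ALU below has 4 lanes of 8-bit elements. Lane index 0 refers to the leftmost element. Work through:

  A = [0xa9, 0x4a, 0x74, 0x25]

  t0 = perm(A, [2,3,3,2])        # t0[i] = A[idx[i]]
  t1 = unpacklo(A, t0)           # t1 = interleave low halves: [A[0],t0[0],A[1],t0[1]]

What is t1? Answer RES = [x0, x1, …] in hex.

RES = [ 0xa9  0x74  0x4a  0x25 ]

→ t0 |74|25|25|74|
→ t1 |a9|74|4a|25|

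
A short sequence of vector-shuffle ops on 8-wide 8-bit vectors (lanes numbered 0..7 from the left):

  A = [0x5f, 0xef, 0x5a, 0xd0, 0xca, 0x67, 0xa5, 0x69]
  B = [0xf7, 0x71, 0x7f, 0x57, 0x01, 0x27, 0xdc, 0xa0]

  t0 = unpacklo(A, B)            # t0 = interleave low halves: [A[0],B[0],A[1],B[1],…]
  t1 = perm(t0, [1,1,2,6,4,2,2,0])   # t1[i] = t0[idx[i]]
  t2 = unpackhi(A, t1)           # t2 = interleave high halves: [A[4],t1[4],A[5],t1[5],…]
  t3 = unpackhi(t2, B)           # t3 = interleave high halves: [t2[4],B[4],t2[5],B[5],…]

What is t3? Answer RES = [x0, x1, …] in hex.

t0 = [0x5f, 0xf7, 0xef, 0x71, 0x5a, 0x7f, 0xd0, 0x57]
t1 = [0xf7, 0xf7, 0xef, 0xd0, 0x5a, 0xef, 0xef, 0x5f]
t2 = [0xca, 0x5a, 0x67, 0xef, 0xa5, 0xef, 0x69, 0x5f]
t3 = [0xa5, 0x01, 0xef, 0x27, 0x69, 0xdc, 0x5f, 0xa0]

RES = [0xa5, 0x01, 0xef, 0x27, 0x69, 0xdc, 0x5f, 0xa0]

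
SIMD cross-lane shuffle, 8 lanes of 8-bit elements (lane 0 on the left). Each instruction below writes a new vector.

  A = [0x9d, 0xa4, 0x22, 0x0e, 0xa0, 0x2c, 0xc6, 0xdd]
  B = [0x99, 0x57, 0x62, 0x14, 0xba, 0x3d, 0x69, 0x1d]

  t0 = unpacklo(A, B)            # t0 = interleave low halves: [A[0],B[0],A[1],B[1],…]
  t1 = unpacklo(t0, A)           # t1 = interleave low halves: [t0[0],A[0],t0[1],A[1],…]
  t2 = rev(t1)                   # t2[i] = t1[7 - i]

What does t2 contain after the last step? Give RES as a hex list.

t0 = [0x9d, 0x99, 0xa4, 0x57, 0x22, 0x62, 0x0e, 0x14]
t1 = [0x9d, 0x9d, 0x99, 0xa4, 0xa4, 0x22, 0x57, 0x0e]
t2 = [0x0e, 0x57, 0x22, 0xa4, 0xa4, 0x99, 0x9d, 0x9d]

RES = [ 0x0e  0x57  0x22  0xa4  0xa4  0x99  0x9d  0x9d ]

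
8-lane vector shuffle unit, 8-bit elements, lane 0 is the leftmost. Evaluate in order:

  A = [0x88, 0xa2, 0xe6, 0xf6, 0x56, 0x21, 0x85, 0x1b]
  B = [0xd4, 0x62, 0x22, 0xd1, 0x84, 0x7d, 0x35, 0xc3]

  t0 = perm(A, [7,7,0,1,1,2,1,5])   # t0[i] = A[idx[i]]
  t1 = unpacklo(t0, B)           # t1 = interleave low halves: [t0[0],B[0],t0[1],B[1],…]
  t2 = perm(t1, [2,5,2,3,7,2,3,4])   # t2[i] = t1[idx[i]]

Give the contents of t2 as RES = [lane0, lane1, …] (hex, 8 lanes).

RES = [0x1b, 0x22, 0x1b, 0x62, 0xd1, 0x1b, 0x62, 0x88]

→ t0 |1b|1b|88|a2|a2|e6|a2|21|
→ t1 |1b|d4|1b|62|88|22|a2|d1|
→ t2 |1b|22|1b|62|d1|1b|62|88|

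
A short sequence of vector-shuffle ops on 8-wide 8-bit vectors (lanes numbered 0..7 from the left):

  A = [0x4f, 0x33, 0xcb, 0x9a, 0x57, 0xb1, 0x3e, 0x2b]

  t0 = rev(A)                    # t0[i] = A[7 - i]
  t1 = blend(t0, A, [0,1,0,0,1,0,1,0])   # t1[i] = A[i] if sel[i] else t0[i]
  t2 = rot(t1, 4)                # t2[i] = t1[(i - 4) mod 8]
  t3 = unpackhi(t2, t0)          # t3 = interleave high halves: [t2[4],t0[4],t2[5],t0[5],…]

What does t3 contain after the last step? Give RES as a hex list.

  t0: 2b 3e b1 57 9a cb 33 4f
  t1: 2b 33 b1 57 57 cb 3e 4f
  t2: 57 cb 3e 4f 2b 33 b1 57
  t3: 2b 9a 33 cb b1 33 57 4f

RES = [0x2b, 0x9a, 0x33, 0xcb, 0xb1, 0x33, 0x57, 0x4f]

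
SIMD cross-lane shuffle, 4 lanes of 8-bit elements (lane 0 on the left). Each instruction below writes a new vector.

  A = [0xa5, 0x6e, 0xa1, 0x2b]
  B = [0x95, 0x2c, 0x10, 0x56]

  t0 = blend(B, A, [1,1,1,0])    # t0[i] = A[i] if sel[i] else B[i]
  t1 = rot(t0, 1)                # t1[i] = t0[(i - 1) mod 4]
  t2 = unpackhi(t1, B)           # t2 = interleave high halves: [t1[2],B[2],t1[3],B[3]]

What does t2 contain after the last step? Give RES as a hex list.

t0 = [0xa5, 0x6e, 0xa1, 0x56]
t1 = [0x56, 0xa5, 0x6e, 0xa1]
t2 = [0x6e, 0x10, 0xa1, 0x56]

RES = [0x6e, 0x10, 0xa1, 0x56]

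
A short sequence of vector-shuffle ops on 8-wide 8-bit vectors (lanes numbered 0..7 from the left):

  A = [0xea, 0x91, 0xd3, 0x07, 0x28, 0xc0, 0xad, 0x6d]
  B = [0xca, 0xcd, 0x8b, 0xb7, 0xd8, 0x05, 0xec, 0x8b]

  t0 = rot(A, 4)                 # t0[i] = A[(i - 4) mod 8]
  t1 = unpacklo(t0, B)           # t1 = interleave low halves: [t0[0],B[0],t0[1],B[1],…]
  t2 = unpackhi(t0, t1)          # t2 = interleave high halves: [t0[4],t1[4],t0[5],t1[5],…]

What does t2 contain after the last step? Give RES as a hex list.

RES = [ 0xea  0xad  0x91  0x8b  0xd3  0x6d  0x07  0xb7 ]

→ t0 |28|c0|ad|6d|ea|91|d3|07|
→ t1 |28|ca|c0|cd|ad|8b|6d|b7|
→ t2 |ea|ad|91|8b|d3|6d|07|b7|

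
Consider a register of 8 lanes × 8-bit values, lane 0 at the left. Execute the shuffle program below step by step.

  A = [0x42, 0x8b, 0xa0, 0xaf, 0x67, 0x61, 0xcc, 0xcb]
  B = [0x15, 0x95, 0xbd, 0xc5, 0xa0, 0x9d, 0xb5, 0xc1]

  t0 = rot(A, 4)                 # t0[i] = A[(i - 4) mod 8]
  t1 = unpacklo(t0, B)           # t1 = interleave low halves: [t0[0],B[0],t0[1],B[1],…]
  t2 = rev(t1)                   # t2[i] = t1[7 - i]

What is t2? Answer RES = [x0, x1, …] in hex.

t0 = [0x67, 0x61, 0xcc, 0xcb, 0x42, 0x8b, 0xa0, 0xaf]
t1 = [0x67, 0x15, 0x61, 0x95, 0xcc, 0xbd, 0xcb, 0xc5]
t2 = [0xc5, 0xcb, 0xbd, 0xcc, 0x95, 0x61, 0x15, 0x67]

RES = [0xc5, 0xcb, 0xbd, 0xcc, 0x95, 0x61, 0x15, 0x67]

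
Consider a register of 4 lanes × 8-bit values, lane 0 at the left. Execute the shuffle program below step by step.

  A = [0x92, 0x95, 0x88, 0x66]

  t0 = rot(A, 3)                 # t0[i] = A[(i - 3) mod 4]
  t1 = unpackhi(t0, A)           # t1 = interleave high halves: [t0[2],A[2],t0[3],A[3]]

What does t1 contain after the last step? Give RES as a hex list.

RES = [0x66, 0x88, 0x92, 0x66]

t0 = [0x95, 0x88, 0x66, 0x92]
t1 = [0x66, 0x88, 0x92, 0x66]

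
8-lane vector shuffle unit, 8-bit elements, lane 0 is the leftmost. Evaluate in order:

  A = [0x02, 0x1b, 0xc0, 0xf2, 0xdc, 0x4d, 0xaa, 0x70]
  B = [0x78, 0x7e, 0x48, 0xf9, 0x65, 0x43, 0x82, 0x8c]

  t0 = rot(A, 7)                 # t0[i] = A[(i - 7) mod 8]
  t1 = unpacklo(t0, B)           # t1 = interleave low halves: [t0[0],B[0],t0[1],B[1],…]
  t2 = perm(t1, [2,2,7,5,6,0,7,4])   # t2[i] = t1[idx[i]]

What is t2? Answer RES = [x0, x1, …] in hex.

RES = [0xc0, 0xc0, 0xf9, 0x48, 0xdc, 0x1b, 0xf9, 0xf2]

→ t0 |1b|c0|f2|dc|4d|aa|70|02|
→ t1 |1b|78|c0|7e|f2|48|dc|f9|
→ t2 |c0|c0|f9|48|dc|1b|f9|f2|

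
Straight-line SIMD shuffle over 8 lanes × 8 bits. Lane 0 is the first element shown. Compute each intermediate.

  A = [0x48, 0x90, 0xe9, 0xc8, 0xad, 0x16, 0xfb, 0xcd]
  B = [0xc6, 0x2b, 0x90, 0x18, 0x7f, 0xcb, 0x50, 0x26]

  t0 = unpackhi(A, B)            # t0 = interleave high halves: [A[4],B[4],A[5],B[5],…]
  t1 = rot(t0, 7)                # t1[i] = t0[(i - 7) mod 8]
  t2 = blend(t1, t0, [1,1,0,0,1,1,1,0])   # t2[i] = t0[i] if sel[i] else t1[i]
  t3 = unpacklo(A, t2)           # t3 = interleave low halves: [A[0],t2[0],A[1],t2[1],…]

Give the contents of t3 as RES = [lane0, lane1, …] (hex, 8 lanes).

→ t0 |ad|7f|16|cb|fb|50|cd|26|
→ t1 |7f|16|cb|fb|50|cd|26|ad|
→ t2 |ad|7f|cb|fb|fb|50|cd|ad|
→ t3 |48|ad|90|7f|e9|cb|c8|fb|

RES = [0x48, 0xad, 0x90, 0x7f, 0xe9, 0xcb, 0xc8, 0xfb]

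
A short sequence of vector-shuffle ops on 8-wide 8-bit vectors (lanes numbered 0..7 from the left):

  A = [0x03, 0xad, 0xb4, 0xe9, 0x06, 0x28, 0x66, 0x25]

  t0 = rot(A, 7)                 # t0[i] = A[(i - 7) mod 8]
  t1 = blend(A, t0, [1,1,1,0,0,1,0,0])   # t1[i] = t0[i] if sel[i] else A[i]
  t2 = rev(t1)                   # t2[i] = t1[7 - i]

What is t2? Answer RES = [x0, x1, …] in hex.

→ t0 |ad|b4|e9|06|28|66|25|03|
→ t1 |ad|b4|e9|e9|06|66|66|25|
→ t2 |25|66|66|06|e9|e9|b4|ad|

RES = [ 0x25  0x66  0x66  0x06  0xe9  0xe9  0xb4  0xad ]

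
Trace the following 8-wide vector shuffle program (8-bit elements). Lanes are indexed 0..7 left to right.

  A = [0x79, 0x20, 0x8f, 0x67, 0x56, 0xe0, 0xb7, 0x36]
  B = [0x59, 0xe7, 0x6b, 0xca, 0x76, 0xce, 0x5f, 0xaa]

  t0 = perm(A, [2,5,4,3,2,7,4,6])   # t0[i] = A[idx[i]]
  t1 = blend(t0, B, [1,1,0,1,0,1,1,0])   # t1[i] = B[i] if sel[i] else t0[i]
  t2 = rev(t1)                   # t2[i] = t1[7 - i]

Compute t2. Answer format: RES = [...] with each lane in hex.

→ t0 |8f|e0|56|67|8f|36|56|b7|
→ t1 |59|e7|56|ca|8f|ce|5f|b7|
→ t2 |b7|5f|ce|8f|ca|56|e7|59|

RES = [0xb7, 0x5f, 0xce, 0x8f, 0xca, 0x56, 0xe7, 0x59]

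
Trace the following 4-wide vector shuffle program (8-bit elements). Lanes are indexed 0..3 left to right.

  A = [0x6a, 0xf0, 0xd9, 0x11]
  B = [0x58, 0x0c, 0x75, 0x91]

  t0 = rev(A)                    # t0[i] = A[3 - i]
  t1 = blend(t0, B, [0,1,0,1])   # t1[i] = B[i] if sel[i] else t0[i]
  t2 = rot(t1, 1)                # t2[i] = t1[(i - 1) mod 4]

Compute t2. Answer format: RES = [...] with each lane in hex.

  t0: 11 d9 f0 6a
  t1: 11 0c f0 91
  t2: 91 11 0c f0

RES = [ 0x91  0x11  0x0c  0xf0 ]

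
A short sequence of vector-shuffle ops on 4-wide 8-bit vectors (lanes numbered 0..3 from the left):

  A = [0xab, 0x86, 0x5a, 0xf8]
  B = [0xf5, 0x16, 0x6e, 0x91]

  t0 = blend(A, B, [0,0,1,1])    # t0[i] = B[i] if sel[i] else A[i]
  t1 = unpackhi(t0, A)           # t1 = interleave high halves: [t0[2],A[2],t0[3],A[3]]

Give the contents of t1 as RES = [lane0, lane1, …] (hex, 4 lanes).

→ t0 |ab|86|6e|91|
→ t1 |6e|5a|91|f8|

RES = [0x6e, 0x5a, 0x91, 0xf8]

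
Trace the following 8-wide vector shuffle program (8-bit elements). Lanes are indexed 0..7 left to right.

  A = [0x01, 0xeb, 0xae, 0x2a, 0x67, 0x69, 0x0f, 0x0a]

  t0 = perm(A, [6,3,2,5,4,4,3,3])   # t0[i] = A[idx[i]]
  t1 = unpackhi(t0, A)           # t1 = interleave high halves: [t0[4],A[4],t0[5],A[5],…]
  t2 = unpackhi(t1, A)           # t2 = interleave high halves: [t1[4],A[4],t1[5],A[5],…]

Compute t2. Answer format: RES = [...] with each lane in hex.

  t0: 0f 2a ae 69 67 67 2a 2a
  t1: 67 67 67 69 2a 0f 2a 0a
  t2: 2a 67 0f 69 2a 0f 0a 0a

RES = [ 0x2a  0x67  0x0f  0x69  0x2a  0x0f  0x0a  0x0a ]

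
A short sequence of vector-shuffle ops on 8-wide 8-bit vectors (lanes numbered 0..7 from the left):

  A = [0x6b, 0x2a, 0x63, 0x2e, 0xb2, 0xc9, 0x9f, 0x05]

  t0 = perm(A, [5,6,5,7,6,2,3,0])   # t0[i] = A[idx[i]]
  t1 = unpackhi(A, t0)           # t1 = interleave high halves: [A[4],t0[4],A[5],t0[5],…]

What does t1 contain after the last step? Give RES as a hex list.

→ t0 |c9|9f|c9|05|9f|63|2e|6b|
→ t1 |b2|9f|c9|63|9f|2e|05|6b|

RES = [ 0xb2  0x9f  0xc9  0x63  0x9f  0x2e  0x05  0x6b ]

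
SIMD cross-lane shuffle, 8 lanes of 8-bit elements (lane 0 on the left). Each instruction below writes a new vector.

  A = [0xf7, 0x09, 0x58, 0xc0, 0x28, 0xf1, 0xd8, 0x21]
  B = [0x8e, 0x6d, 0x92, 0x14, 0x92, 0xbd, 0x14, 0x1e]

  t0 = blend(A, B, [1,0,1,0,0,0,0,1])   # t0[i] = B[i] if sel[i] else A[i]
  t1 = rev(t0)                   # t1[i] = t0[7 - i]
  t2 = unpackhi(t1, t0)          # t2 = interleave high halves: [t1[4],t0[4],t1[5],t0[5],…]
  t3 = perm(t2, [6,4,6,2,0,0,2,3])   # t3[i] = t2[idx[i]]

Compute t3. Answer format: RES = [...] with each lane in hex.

RES = [ 0x8e  0x09  0x8e  0x92  0xc0  0xc0  0x92  0xf1 ]

  t0: 8e 09 92 c0 28 f1 d8 1e
  t1: 1e d8 f1 28 c0 92 09 8e
  t2: c0 28 92 f1 09 d8 8e 1e
  t3: 8e 09 8e 92 c0 c0 92 f1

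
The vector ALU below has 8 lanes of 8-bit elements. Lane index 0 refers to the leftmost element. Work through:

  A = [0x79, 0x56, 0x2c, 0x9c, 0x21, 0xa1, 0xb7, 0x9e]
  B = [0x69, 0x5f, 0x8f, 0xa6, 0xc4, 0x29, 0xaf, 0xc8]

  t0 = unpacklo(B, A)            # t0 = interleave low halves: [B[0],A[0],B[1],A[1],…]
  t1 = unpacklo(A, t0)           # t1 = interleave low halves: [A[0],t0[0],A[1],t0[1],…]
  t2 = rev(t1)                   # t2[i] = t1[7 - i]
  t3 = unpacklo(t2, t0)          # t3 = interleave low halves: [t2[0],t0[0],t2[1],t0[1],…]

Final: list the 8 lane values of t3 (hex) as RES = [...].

t0 = [0x69, 0x79, 0x5f, 0x56, 0x8f, 0x2c, 0xa6, 0x9c]
t1 = [0x79, 0x69, 0x56, 0x79, 0x2c, 0x5f, 0x9c, 0x56]
t2 = [0x56, 0x9c, 0x5f, 0x2c, 0x79, 0x56, 0x69, 0x79]
t3 = [0x56, 0x69, 0x9c, 0x79, 0x5f, 0x5f, 0x2c, 0x56]

RES = [0x56, 0x69, 0x9c, 0x79, 0x5f, 0x5f, 0x2c, 0x56]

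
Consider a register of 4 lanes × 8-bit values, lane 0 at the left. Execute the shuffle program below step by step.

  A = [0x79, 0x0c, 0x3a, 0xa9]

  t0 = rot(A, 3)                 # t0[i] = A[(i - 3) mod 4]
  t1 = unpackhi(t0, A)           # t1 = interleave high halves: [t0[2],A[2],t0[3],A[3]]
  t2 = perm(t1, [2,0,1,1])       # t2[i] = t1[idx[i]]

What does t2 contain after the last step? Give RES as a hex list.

  t0: 0c 3a a9 79
  t1: a9 3a 79 a9
  t2: 79 a9 3a 3a

RES = [ 0x79  0xa9  0x3a  0x3a ]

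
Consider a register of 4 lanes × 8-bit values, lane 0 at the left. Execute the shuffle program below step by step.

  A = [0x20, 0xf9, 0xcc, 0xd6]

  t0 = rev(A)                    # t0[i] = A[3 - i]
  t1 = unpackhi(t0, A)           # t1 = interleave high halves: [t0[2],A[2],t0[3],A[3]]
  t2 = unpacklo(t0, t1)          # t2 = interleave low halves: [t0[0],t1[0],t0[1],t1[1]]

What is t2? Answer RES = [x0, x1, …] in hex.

RES = [0xd6, 0xf9, 0xcc, 0xcc]

t0 = [0xd6, 0xcc, 0xf9, 0x20]
t1 = [0xf9, 0xcc, 0x20, 0xd6]
t2 = [0xd6, 0xf9, 0xcc, 0xcc]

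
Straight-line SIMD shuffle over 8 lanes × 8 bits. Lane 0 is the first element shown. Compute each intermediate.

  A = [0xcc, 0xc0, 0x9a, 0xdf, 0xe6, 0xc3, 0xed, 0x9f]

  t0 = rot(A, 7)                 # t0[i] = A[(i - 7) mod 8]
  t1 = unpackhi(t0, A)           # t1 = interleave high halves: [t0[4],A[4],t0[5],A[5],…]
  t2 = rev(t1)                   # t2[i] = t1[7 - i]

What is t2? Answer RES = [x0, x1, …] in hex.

→ t0 |c0|9a|df|e6|c3|ed|9f|cc|
→ t1 |c3|e6|ed|c3|9f|ed|cc|9f|
→ t2 |9f|cc|ed|9f|c3|ed|e6|c3|

RES = [0x9f, 0xcc, 0xed, 0x9f, 0xc3, 0xed, 0xe6, 0xc3]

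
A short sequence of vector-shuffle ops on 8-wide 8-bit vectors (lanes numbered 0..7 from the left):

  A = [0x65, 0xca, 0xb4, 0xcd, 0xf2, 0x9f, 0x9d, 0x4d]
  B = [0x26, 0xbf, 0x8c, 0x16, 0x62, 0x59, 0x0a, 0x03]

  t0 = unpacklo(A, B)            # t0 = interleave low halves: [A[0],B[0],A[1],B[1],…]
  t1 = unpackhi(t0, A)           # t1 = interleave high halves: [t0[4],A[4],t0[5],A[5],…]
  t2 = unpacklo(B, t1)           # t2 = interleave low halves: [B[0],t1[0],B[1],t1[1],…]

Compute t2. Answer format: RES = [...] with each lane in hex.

RES = [ 0x26  0xb4  0xbf  0xf2  0x8c  0x8c  0x16  0x9f ]

t0 = [0x65, 0x26, 0xca, 0xbf, 0xb4, 0x8c, 0xcd, 0x16]
t1 = [0xb4, 0xf2, 0x8c, 0x9f, 0xcd, 0x9d, 0x16, 0x4d]
t2 = [0x26, 0xb4, 0xbf, 0xf2, 0x8c, 0x8c, 0x16, 0x9f]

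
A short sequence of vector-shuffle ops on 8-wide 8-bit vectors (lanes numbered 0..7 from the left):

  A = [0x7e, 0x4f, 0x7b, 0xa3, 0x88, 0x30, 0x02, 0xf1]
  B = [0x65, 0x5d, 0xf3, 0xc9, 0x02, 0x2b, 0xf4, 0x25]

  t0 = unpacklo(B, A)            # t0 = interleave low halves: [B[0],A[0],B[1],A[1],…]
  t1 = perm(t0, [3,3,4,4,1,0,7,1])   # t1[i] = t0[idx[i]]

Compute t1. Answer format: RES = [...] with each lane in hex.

  t0: 65 7e 5d 4f f3 7b c9 a3
  t1: 4f 4f f3 f3 7e 65 a3 7e

RES = [0x4f, 0x4f, 0xf3, 0xf3, 0x7e, 0x65, 0xa3, 0x7e]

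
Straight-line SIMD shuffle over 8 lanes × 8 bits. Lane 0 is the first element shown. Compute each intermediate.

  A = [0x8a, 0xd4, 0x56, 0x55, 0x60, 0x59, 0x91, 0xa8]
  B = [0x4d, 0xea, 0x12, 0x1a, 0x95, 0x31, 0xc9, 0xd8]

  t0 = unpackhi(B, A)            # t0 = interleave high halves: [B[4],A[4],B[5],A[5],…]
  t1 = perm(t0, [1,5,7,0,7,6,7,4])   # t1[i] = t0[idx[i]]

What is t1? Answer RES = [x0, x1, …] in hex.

RES = [0x60, 0x91, 0xa8, 0x95, 0xa8, 0xd8, 0xa8, 0xc9]

t0 = [0x95, 0x60, 0x31, 0x59, 0xc9, 0x91, 0xd8, 0xa8]
t1 = [0x60, 0x91, 0xa8, 0x95, 0xa8, 0xd8, 0xa8, 0xc9]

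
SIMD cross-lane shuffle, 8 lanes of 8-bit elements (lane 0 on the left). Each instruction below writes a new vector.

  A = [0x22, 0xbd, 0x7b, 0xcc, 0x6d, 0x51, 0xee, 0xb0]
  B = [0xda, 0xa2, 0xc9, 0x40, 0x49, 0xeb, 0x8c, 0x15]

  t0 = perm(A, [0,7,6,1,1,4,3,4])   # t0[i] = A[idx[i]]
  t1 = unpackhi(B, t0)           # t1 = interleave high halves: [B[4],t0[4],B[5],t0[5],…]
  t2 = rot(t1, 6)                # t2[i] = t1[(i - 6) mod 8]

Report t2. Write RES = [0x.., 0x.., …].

  t0: 22 b0 ee bd bd 6d cc 6d
  t1: 49 bd eb 6d 8c cc 15 6d
  t2: eb 6d 8c cc 15 6d 49 bd

RES = [0xeb, 0x6d, 0x8c, 0xcc, 0x15, 0x6d, 0x49, 0xbd]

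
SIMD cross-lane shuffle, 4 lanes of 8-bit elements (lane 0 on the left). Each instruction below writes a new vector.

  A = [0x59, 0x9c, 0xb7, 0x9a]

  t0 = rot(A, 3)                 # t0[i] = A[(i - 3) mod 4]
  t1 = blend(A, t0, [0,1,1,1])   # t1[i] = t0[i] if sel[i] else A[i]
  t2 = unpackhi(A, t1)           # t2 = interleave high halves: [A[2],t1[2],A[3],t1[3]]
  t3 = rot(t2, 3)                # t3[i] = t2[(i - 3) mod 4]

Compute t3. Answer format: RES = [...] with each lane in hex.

RES = [ 0x9a  0x9a  0x59  0xb7 ]

→ t0 |9c|b7|9a|59|
→ t1 |59|b7|9a|59|
→ t2 |b7|9a|9a|59|
→ t3 |9a|9a|59|b7|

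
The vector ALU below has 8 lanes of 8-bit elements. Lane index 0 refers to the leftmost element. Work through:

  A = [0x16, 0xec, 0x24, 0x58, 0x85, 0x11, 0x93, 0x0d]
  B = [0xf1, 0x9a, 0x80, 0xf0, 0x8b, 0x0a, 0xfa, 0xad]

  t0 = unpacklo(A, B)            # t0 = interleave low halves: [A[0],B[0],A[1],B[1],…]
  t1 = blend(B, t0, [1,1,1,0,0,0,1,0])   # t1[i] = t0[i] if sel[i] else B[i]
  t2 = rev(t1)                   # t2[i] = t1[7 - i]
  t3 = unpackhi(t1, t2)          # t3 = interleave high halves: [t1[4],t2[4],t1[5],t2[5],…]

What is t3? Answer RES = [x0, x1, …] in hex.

  t0: 16 f1 ec 9a 24 80 58 f0
  t1: 16 f1 ec f0 8b 0a 58 ad
  t2: ad 58 0a 8b f0 ec f1 16
  t3: 8b f0 0a ec 58 f1 ad 16

RES = [ 0x8b  0xf0  0x0a  0xec  0x58  0xf1  0xad  0x16 ]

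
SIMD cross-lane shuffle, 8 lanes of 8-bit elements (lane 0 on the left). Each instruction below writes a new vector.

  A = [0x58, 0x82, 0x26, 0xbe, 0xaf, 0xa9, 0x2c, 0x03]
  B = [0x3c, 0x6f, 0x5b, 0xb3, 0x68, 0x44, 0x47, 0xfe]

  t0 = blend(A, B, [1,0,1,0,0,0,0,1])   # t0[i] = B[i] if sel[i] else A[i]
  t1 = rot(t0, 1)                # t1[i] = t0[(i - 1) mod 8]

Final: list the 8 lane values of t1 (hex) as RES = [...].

  t0: 3c 82 5b be af a9 2c fe
  t1: fe 3c 82 5b be af a9 2c

RES = [ 0xfe  0x3c  0x82  0x5b  0xbe  0xaf  0xa9  0x2c ]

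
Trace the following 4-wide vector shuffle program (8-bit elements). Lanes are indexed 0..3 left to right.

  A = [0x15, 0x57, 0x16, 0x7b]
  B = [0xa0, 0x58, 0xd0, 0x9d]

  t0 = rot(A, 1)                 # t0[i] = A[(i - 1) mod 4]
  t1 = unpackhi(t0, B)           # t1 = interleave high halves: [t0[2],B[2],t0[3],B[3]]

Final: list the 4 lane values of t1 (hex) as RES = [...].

RES = [ 0x57  0xd0  0x16  0x9d ]

  t0: 7b 15 57 16
  t1: 57 d0 16 9d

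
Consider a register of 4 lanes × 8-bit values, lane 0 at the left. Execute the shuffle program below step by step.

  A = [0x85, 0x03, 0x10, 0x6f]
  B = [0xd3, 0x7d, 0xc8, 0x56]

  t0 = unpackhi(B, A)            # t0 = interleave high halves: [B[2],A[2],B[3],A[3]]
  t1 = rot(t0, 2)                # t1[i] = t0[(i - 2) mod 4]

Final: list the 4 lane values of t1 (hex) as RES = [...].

t0 = [0xc8, 0x10, 0x56, 0x6f]
t1 = [0x56, 0x6f, 0xc8, 0x10]

RES = [ 0x56  0x6f  0xc8  0x10 ]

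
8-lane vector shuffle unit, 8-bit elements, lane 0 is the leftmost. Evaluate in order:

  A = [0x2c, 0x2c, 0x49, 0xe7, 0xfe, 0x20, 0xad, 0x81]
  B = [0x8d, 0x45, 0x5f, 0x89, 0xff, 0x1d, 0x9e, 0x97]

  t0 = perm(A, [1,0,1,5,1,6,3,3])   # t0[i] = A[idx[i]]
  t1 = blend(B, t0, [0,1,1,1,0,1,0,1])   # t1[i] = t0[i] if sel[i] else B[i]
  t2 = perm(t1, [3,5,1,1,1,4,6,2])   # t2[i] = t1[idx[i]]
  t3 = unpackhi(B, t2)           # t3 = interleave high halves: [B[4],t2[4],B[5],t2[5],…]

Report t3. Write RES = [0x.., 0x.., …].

t0 = [0x2c, 0x2c, 0x2c, 0x20, 0x2c, 0xad, 0xe7, 0xe7]
t1 = [0x8d, 0x2c, 0x2c, 0x20, 0xff, 0xad, 0x9e, 0xe7]
t2 = [0x20, 0xad, 0x2c, 0x2c, 0x2c, 0xff, 0x9e, 0x2c]
t3 = [0xff, 0x2c, 0x1d, 0xff, 0x9e, 0x9e, 0x97, 0x2c]

RES = [0xff, 0x2c, 0x1d, 0xff, 0x9e, 0x9e, 0x97, 0x2c]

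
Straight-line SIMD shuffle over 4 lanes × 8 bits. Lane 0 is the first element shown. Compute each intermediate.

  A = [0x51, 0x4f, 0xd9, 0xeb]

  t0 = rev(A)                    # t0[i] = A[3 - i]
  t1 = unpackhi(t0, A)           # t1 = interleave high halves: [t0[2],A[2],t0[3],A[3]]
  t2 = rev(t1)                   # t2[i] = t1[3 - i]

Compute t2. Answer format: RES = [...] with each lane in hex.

RES = [ 0xeb  0x51  0xd9  0x4f ]

t0 = [0xeb, 0xd9, 0x4f, 0x51]
t1 = [0x4f, 0xd9, 0x51, 0xeb]
t2 = [0xeb, 0x51, 0xd9, 0x4f]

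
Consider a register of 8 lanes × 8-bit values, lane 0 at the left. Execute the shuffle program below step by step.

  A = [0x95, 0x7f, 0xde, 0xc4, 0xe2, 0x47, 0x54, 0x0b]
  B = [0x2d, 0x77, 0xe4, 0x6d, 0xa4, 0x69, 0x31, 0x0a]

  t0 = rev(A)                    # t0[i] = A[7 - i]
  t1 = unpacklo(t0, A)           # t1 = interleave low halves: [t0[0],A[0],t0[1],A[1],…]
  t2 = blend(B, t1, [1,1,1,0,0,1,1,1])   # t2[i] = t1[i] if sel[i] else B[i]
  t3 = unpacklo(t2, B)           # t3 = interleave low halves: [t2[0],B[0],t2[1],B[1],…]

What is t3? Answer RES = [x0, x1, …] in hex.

t0 = [0x0b, 0x54, 0x47, 0xe2, 0xc4, 0xde, 0x7f, 0x95]
t1 = [0x0b, 0x95, 0x54, 0x7f, 0x47, 0xde, 0xe2, 0xc4]
t2 = [0x0b, 0x95, 0x54, 0x6d, 0xa4, 0xde, 0xe2, 0xc4]
t3 = [0x0b, 0x2d, 0x95, 0x77, 0x54, 0xe4, 0x6d, 0x6d]

RES = [0x0b, 0x2d, 0x95, 0x77, 0x54, 0xe4, 0x6d, 0x6d]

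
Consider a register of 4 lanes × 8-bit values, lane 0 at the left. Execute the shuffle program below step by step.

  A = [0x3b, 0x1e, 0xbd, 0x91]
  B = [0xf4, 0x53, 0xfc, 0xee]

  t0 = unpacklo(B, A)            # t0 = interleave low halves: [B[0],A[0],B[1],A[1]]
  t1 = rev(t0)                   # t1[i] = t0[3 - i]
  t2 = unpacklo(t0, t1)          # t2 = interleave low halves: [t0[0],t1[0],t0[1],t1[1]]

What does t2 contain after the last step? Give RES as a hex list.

RES = [ 0xf4  0x1e  0x3b  0x53 ]

t0 = [0xf4, 0x3b, 0x53, 0x1e]
t1 = [0x1e, 0x53, 0x3b, 0xf4]
t2 = [0xf4, 0x1e, 0x3b, 0x53]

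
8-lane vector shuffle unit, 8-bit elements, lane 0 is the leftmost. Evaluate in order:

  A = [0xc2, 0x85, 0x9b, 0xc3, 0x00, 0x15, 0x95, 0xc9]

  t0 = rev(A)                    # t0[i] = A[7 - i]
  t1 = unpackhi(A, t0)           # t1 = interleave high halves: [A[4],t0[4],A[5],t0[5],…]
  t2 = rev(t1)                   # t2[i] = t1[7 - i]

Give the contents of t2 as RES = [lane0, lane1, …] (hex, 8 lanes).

  t0: c9 95 15 00 c3 9b 85 c2
  t1: 00 c3 15 9b 95 85 c9 c2
  t2: c2 c9 85 95 9b 15 c3 00

RES = [0xc2, 0xc9, 0x85, 0x95, 0x9b, 0x15, 0xc3, 0x00]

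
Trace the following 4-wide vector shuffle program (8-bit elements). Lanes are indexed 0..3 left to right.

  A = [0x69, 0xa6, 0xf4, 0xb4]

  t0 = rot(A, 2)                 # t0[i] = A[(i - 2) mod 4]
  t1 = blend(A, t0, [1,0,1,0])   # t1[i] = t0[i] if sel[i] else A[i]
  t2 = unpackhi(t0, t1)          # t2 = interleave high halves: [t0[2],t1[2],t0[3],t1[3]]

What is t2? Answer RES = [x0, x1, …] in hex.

RES = [0x69, 0x69, 0xa6, 0xb4]

  t0: f4 b4 69 a6
  t1: f4 a6 69 b4
  t2: 69 69 a6 b4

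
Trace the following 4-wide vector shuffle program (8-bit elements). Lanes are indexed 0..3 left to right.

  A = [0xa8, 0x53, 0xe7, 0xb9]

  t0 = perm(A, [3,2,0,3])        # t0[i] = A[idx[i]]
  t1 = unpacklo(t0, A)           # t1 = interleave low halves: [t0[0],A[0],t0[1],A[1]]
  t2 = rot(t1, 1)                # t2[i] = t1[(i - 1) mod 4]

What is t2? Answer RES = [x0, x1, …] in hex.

  t0: b9 e7 a8 b9
  t1: b9 a8 e7 53
  t2: 53 b9 a8 e7

RES = [0x53, 0xb9, 0xa8, 0xe7]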